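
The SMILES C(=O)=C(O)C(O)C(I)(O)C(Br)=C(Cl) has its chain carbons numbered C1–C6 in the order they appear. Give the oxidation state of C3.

C3 has one bond to C (0), one bond to C (0), one bond to H (-1), one bond to O (+1).
Oxidation state = 0 + 0 − 1 + 1 = 0.

0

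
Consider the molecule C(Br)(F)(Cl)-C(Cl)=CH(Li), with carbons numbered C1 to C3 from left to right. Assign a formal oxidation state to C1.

Assign +1 per bond to O/N/halogen, −1 per bond to H or an electropositive element, and 0 per bond to carbon.
C1 has one bond to C (0), one bond to Br (+1), one bond to F (+1), one bond to Cl (+1).
Oxidation state = 0 + 1 + 1 + 1 = +3.

+3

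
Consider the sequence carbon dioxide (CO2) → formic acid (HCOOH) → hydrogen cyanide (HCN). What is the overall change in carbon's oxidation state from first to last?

Carbon oxidation states along the series — carbon dioxide: +4, formic acid: +2, hydrogen cyanide: +2.
Net change = +2 − (+4) = -2.

-2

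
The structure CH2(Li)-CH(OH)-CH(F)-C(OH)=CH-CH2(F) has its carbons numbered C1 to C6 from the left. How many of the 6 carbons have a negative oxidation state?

3

Tallying each carbon's bonds:
C1: 1C, 2H, 1Li → 0 − 2 − 1 = -3
C2: 2C, 1H, 1O → 0 − 1 + 1 = 0
C3: 2C, 1H, 1F → 0 − 1 + 1 = 0
C4: 3C, 1O → 0 + 1 = +1
C5: 3C, 1H → 0 − 1 = -1
C6: 1C, 2H, 1F → 0 − 2 + 1 = -1
3 carbons (C1, C5, C6) meet the condition.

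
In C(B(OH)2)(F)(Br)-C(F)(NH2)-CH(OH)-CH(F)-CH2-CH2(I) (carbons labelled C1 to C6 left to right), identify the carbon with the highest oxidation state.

C2

Each bond to a more electronegative atom (O, N, halogen) counts +1, each bond to a less electronegative atom (H, metal, B, Si) counts −1, and each C–C bond counts 0. Tallying each carbon:
C1: 1C, 1F, 1Br, 1B → 0 + 1 + 1 − 1 = +1
C2: 2C, 1N, 1F → 0 + 1 + 1 = +2
C3: 2C, 1H, 1O → 0 − 1 + 1 = 0
C4: 2C, 1H, 1F → 0 − 1 + 1 = 0
C5: 2C, 2H → 0 − 2 = -2
C6: 1C, 2H, 1I → 0 − 2 + 1 = -1
The most oxidised carbon is C2 at +2.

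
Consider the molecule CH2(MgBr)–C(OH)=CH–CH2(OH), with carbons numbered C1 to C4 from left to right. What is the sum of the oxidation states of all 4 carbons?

Each bond to a more electronegative atom (O, N, halogen) counts +1, each bond to a less electronegative atom (H, metal, B, Si) counts −1, and each C–C bond counts 0. Tallying each carbon:
C1: 1C, 2H, 1Mg → 0 − 2 − 1 = -3
C2: 3C, 1O → 0 + 1 = +1
C3: 3C, 1H → 0 − 1 = -1
C4: 1C, 2H, 1O → 0 − 2 + 1 = -1
Sum = -3 + 1 − 1 − 1 = -4.

-4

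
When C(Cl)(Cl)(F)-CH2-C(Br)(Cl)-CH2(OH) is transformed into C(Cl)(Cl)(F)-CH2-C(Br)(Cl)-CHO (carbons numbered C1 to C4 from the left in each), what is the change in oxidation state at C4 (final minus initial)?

Before: C4 has 1 bond to C, 2 bonds to H, 1 bond to O → oxidation state -1.
After: C4 has 1 bond to C, 1 bond to H, 2 bonds to O → oxidation state +1.
Δ = +1 − (-1) = +2, so this is an oxidation at C4.

+2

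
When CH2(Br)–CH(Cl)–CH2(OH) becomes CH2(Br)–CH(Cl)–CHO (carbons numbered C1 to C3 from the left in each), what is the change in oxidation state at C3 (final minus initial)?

Before: C3 has 1 bond to C, 2 bonds to H, 1 bond to O → oxidation state -1.
After: C3 has 1 bond to C, 1 bond to H, 2 bonds to O → oxidation state +1.
Δ = +1 − (-1) = +2, so this is an oxidation at C3.

+2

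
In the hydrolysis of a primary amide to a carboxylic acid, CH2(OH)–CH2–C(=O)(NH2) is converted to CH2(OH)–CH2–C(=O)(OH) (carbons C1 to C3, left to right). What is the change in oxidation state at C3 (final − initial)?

Before: C3 has 1 bond to C, 2 bonds to O, 1 bond to N → oxidation state +3.
After: C3 has 1 bond to C, 3 bonds to O → oxidation state +3.
Δ = +3 − (+3) = 0, so no net redox change at C3.

0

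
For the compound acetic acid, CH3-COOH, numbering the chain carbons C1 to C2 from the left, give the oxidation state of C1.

-3

Count +1 for every bond to an atom more electronegative than carbon and −1 for every bond to one less electronegative; C–C bonds are 0.
C1 has one bond to H (-1), one bond to H (-1), one bond to H (-1), one bond to C (0).
Oxidation state = -1 − 1 − 1 + 0 = -3.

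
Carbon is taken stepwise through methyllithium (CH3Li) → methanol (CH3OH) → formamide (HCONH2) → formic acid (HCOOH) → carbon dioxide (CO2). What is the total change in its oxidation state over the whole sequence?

Carbon oxidation states along the series — methyllithium: -4, methanol: -2, formamide: +2, formic acid: +2, carbon dioxide: +4.
Net change = +4 − (-4) = +8.

+8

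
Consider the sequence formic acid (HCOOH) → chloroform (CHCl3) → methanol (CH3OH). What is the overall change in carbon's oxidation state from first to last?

Carbon oxidation states along the series — formic acid: +2, chloroform: +2, methanol: -2.
Net change = -2 − (+2) = -4.

-4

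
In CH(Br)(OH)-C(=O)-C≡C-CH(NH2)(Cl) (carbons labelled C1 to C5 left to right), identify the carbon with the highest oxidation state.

Tallying each carbon's bonds:
C1: 1C, 1H, 1O, 1Br → 0 − 1 + 1 + 1 = +1
C2: 2C, 2O → 0 + 2 = +2
C3: 4C → 0 = 0
C4: 4C → 0 = 0
C5: 1C, 1H, 1N, 1Cl → 0 − 1 + 1 + 1 = +1
The most oxidised carbon is C2 at +2.

C2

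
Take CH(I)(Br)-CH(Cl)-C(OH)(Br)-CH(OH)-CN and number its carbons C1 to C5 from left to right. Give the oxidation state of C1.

C1 has one bond to C (0), one bond to H (-1), one bond to I (+1), one bond to Br (+1).
Oxidation state = 0 − 1 + 1 + 1 = +1.

+1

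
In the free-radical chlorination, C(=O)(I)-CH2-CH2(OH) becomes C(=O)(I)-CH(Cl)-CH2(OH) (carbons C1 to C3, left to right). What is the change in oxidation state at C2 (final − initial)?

Before: C2 has 2 bonds to C, 2 bonds to H → oxidation state -2.
After: C2 has 2 bonds to C, 1 bond to H, 1 bond to Cl → oxidation state 0.
Δ = 0 − (-2) = +2, so this is an oxidation at C2.

+2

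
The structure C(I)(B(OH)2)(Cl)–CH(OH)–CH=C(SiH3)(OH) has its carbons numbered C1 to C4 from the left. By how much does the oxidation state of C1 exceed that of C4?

+1

C1: 1C, 1Cl, 1I, 1B → 0 + 1 + 1 − 1 = +1
C4: 2C, 1O, 1Si → 0 + 1 − 1 = 0
Difference: +1 − (0) = +1.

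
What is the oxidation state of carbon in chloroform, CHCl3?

+2

Each bond to a more electronegative atom (O, N, halogen) counts +1, each bond to a less electronegative atom (H, metal, B, Si) counts −1, and each C–C bond counts 0.
The carbon has one bond to H (-1), one bond to Cl (+1), one bond to Cl (+1), one bond to Cl (+1).
Oxidation state = -1 + 1 + 1 + 1 = +2.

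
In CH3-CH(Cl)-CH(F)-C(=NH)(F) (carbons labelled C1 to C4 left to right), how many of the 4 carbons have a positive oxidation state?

1

Tallying each carbon's bonds:
C1: 1C, 3H → 0 − 3 = -3
C2: 2C, 1H, 1Cl → 0 − 1 + 1 = 0
C3: 2C, 1H, 1F → 0 − 1 + 1 = 0
C4: 1C, 2N, 1F → 0 + 2 + 1 = +3
1 carbon (C4) meets the condition.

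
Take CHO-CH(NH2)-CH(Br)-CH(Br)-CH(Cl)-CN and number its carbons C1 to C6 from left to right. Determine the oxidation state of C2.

0

Assign +1 per bond to O/N/halogen, −1 per bond to H or an electropositive element, and 0 per bond to carbon.
C2 has one bond to C (0), one bond to C (0), one bond to H (-1), one bond to N (+1).
Oxidation state = 0 + 0 − 1 + 1 = 0.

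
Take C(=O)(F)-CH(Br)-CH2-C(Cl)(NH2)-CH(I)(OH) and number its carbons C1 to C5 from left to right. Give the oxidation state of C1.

C1 has one bond to C (0), a double bond to O (2×+1 = +2), one bond to F (+1).
Oxidation state = 0 + 2 + 1 = +3.

+3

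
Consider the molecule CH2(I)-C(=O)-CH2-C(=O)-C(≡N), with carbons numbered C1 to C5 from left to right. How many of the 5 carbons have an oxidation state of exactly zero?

0

Bonds to more-electronegative neighbours contribute +1 each, bonds to H or metals contribute −1 each, and C–C bonds contribute 0. Tallying each carbon:
C1: 1C, 2H, 1I → 0 − 2 + 1 = -1
C2: 2C, 2O → 0 + 2 = +2
C3: 2C, 2H → 0 − 2 = -2
C4: 2C, 2O → 0 + 2 = +2
C5: 1C, 3N → 0 + 3 = +3
0 carbons meet the condition.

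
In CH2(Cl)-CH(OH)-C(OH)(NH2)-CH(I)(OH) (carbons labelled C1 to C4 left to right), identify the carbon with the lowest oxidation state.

C1

Bonds to more-electronegative neighbours contribute +1 each, bonds to H or metals contribute −1 each, and C–C bonds contribute 0. Tallying each carbon:
C1: 1C, 2H, 1Cl → 0 − 2 + 1 = -1
C2: 2C, 1H, 1O → 0 − 1 + 1 = 0
C3: 2C, 1O, 1N → 0 + 1 + 1 = +2
C4: 1C, 1H, 1O, 1I → 0 − 1 + 1 + 1 = +1
The most reduced carbon is C1 at -1.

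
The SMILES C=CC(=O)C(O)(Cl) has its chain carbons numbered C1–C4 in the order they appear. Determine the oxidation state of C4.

+1

C4 has one bond to C (0), one bond to O (+1), one bond to H (-1), one bond to Cl (+1).
Oxidation state = 0 + 1 − 1 + 1 = +1.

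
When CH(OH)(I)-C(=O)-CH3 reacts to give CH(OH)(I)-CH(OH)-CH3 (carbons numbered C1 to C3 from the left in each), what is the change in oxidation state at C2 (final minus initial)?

-2

Before: C2 has 2 bonds to C, 2 bonds to O → oxidation state +2.
After: C2 has 2 bonds to C, 1 bond to H, 1 bond to O → oxidation state 0.
Δ = 0 − (+2) = -2, so this is a reduction at C2.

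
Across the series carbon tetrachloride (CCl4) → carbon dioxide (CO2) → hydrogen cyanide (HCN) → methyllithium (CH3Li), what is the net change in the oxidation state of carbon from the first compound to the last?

-8

Carbon oxidation states along the series — carbon tetrachloride: +4, carbon dioxide: +4, hydrogen cyanide: +2, methyllithium: -4.
Net change = -4 − (+4) = -8.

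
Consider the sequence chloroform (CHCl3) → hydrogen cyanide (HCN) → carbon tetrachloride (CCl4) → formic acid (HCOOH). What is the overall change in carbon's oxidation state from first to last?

Carbon oxidation states along the series — chloroform: +2, hydrogen cyanide: +2, carbon tetrachloride: +4, formic acid: +2.
Net change = +2 − (+2) = 0.

0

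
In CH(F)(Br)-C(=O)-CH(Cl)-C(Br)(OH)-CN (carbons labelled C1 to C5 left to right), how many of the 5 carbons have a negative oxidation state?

0

Tallying each carbon's bonds:
C1: 1C, 1H, 1F, 1Br → 0 − 1 + 1 + 1 = +1
C2: 2C, 2O → 0 + 2 = +2
C3: 2C, 1H, 1Cl → 0 − 1 + 1 = 0
C4: 2C, 1O, 1Br → 0 + 1 + 1 = +2
C5: 1C, 3N → 0 + 3 = +3
0 carbons meet the condition.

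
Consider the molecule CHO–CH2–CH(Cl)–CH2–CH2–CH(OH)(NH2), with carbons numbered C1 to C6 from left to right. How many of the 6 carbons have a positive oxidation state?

2

Count +1 for every bond to an atom more electronegative than carbon and −1 for every bond to one less electronegative; C–C bonds are 0. Tallying each carbon:
C1: 1C, 1H, 2O → 0 − 1 + 2 = +1
C2: 2C, 2H → 0 − 2 = -2
C3: 2C, 1H, 1Cl → 0 − 1 + 1 = 0
C4: 2C, 2H → 0 − 2 = -2
C5: 2C, 2H → 0 − 2 = -2
C6: 1C, 1H, 1O, 1N → 0 − 1 + 1 + 1 = +1
2 carbons (C1, C6) meet the condition.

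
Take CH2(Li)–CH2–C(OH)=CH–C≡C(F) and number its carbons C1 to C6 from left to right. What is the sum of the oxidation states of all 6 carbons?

Tallying each carbon's bonds:
C1: 1C, 2H, 1Li → 0 − 2 − 1 = -3
C2: 2C, 2H → 0 − 2 = -2
C3: 3C, 1O → 0 + 1 = +1
C4: 3C, 1H → 0 − 1 = -1
C5: 4C → 0 = 0
C6: 3C, 1F → 0 + 1 = +1
Sum = -3 − 2 + 1 − 1 + 0 + 1 = -4.

-4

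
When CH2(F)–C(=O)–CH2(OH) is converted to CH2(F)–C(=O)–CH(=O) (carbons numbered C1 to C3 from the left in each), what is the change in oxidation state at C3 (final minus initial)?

+2

Before: C3 has 1 bond to C, 2 bonds to H, 1 bond to O → oxidation state -1.
After: C3 has 1 bond to C, 1 bond to H, 2 bonds to O → oxidation state +1.
Δ = +1 − (-1) = +2, so this is an oxidation at C3.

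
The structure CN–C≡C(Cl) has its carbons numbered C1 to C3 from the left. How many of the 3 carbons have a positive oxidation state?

2

Tallying each carbon's bonds:
C1: 1C, 3N → 0 + 3 = +3
C2: 4C → 0 = 0
C3: 3C, 1Cl → 0 + 1 = +1
2 carbons (C1, C3) meet the condition.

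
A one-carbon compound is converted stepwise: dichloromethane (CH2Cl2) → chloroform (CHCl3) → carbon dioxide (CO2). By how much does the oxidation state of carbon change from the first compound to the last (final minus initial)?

Carbon oxidation states along the series — dichloromethane: 0, chloroform: +2, carbon dioxide: +4.
Net change = +4 − (0) = +4.

+4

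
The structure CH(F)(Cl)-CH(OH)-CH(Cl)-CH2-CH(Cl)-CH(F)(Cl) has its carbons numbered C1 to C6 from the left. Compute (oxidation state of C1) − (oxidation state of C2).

C1: 1C, 1H, 1F, 1Cl → 0 − 1 + 1 + 1 = +1
C2: 2C, 1H, 1O → 0 − 1 + 1 = 0
Difference: +1 − (0) = +1.

+1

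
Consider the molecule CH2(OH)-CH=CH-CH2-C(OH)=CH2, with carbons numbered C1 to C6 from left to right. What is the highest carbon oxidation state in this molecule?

+1

Tallying each carbon's bonds:
C1: 1C, 2H, 1O → 0 − 2 + 1 = -1
C2: 3C, 1H → 0 − 1 = -1
C3: 3C, 1H → 0 − 1 = -1
C4: 2C, 2H → 0 − 2 = -2
C5: 3C, 1O → 0 + 1 = +1
C6: 2C, 2H → 0 − 2 = -2
The highest value is +1.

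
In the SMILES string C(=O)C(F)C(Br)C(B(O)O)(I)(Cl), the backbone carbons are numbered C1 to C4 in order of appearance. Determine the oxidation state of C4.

+1

Count +1 for every bond to an atom more electronegative than carbon and −1 for every bond to one less electronegative; C–C bonds are 0.
C4 has one bond to C (0), one bond to B (-1), one bond to I (+1), one bond to Cl (+1).
Oxidation state = 0 − 1 + 1 + 1 = +1.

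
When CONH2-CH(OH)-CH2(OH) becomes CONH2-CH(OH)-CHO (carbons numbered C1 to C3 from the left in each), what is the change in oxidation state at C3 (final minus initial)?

+2

Before: C3 has 1 bond to C, 2 bonds to H, 1 bond to O → oxidation state -1.
After: C3 has 1 bond to C, 1 bond to H, 2 bonds to O → oxidation state +1.
Δ = +1 − (-1) = +2, so this is an oxidation at C3.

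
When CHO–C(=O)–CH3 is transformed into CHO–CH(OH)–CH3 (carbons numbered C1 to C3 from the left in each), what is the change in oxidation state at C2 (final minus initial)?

Before: C2 has 2 bonds to C, 2 bonds to O → oxidation state +2.
After: C2 has 2 bonds to C, 1 bond to H, 1 bond to O → oxidation state 0.
Δ = 0 − (+2) = -2, so this is a reduction at C2.

-2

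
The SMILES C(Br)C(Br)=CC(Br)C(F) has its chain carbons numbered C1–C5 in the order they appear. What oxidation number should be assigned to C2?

C2 has one bond to C (0), a double bond to C (2×0 = 0), one bond to Br (+1).
Oxidation state = 0 + 0 + 1 = +1.

+1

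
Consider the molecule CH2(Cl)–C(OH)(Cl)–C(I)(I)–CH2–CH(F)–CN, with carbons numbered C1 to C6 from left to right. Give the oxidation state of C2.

Bonds to more-electronegative neighbours contribute +1 each, bonds to H or metals contribute −1 each, and C–C bonds contribute 0.
C2 has one bond to C (0), one bond to C (0), one bond to O (+1), one bond to Cl (+1).
Oxidation state = 0 + 0 + 1 + 1 = +2.

+2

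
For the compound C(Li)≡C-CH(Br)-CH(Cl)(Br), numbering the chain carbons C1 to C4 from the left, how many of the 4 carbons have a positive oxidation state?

1

Tallying each carbon's bonds:
C1: 3C, 1Li → 0 − 1 = -1
C2: 4C → 0 = 0
C3: 2C, 1H, 1Br → 0 − 1 + 1 = 0
C4: 1C, 1H, 1Cl, 1Br → 0 − 1 + 1 + 1 = +1
1 carbon (C4) meets the condition.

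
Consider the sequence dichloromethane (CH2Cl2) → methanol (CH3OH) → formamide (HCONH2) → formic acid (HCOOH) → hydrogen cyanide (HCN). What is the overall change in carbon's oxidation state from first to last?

Carbon oxidation states along the series — dichloromethane: 0, methanol: -2, formamide: +2, formic acid: +2, hydrogen cyanide: +2.
Net change = +2 − (0) = +2.

+2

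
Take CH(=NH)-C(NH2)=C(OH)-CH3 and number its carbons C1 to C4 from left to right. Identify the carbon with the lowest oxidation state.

Tallying each carbon's bonds:
C1: 1C, 1H, 2N → 0 − 1 + 2 = +1
C2: 3C, 1N → 0 + 1 = +1
C3: 3C, 1O → 0 + 1 = +1
C4: 1C, 3H → 0 − 3 = -3
The most reduced carbon is C4 at -3.

C4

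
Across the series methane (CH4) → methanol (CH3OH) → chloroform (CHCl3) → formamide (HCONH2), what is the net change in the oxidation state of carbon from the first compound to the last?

Carbon oxidation states along the series — methane: -4, methanol: -2, chloroform: +2, formamide: +2.
Net change = +2 − (-4) = +6.

+6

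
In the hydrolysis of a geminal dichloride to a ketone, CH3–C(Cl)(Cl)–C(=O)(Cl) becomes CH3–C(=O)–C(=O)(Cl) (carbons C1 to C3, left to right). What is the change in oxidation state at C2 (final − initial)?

0

Before: C2 has 2 bonds to C, 2 bonds to Cl → oxidation state +2.
After: C2 has 2 bonds to C, 2 bonds to O → oxidation state +2.
Δ = +2 − (+2) = 0, so no net redox change at C2.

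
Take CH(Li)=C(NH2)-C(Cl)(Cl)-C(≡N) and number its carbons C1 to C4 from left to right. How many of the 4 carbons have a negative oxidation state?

1

Bonds to more-electronegative neighbours contribute +1 each, bonds to H or metals contribute −1 each, and C–C bonds contribute 0. Tallying each carbon:
C1: 2C, 1H, 1Li → 0 − 1 − 1 = -2
C2: 3C, 1N → 0 + 1 = +1
C3: 2C, 2Cl → 0 + 2 = +2
C4: 1C, 3N → 0 + 3 = +3
1 carbon (C1) meets the condition.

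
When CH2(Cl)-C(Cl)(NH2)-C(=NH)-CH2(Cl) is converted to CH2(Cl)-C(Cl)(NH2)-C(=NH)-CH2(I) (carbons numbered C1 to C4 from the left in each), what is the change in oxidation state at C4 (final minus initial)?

Before: C4 has 1 bond to C, 2 bonds to H, 1 bond to Cl → oxidation state -1.
After: C4 has 1 bond to C, 2 bonds to H, 1 bond to I → oxidation state -1.
Δ = -1 − (-1) = 0, so no net redox change at C4.

0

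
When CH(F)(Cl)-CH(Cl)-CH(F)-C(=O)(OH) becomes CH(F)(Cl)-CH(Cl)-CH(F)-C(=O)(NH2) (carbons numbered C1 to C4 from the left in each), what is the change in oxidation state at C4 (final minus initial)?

Before: C4 has 1 bond to C, 3 bonds to O → oxidation state +3.
After: C4 has 1 bond to C, 2 bonds to O, 1 bond to N → oxidation state +3.
Δ = +3 − (+3) = 0, so no net redox change at C4.

0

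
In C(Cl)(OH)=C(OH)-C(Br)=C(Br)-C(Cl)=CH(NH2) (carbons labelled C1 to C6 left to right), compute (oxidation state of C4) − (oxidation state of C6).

+1

C4: 3C, 1Br → 0 + 1 = +1
C6: 2C, 1H, 1N → 0 − 1 + 1 = 0
Difference: +1 − (0) = +1.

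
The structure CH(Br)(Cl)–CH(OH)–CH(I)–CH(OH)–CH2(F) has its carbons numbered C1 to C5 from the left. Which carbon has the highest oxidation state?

C1

Tallying each carbon's bonds:
C1: 1C, 1H, 1Cl, 1Br → 0 − 1 + 1 + 1 = +1
C2: 2C, 1H, 1O → 0 − 1 + 1 = 0
C3: 2C, 1H, 1I → 0 − 1 + 1 = 0
C4: 2C, 1H, 1O → 0 − 1 + 1 = 0
C5: 1C, 2H, 1F → 0 − 2 + 1 = -1
The most oxidised carbon is C1 at +1.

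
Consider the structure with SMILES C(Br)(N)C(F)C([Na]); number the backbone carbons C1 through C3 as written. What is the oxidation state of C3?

-3

C3 has one bond to C (0), one bond to H (-1), one bond to H (-1), one bond to Na (-1).
Oxidation state = 0 − 1 − 1 − 1 = -3.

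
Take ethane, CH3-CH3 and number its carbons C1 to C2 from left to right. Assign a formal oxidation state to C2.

C2 has one bond to H (-1), one bond to H (-1), one bond to H (-1), one bond to C (0).
Oxidation state = -1 − 1 − 1 + 0 = -3.

-3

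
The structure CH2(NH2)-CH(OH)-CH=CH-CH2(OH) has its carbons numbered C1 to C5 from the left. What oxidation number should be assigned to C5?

C5 has one bond to C (0), one bond to O (+1), one bond to H (-1), one bond to H (-1).
Oxidation state = 0 + 1 − 1 − 1 = -1.

-1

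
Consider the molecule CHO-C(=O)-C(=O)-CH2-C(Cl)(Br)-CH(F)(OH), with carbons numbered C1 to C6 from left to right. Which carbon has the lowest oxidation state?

Tallying each carbon's bonds:
C1: 1C, 1H, 2O → 0 − 1 + 2 = +1
C2: 2C, 2O → 0 + 2 = +2
C3: 2C, 2O → 0 + 2 = +2
C4: 2C, 2H → 0 − 2 = -2
C5: 2C, 1Cl, 1Br → 0 + 1 + 1 = +2
C6: 1C, 1H, 1O, 1F → 0 − 1 + 1 + 1 = +1
The most reduced carbon is C4 at -2.

C4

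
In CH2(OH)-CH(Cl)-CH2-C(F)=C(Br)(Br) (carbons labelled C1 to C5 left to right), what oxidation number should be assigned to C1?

-1

Each bond to a more electronegative atom (O, N, halogen) counts +1, each bond to a less electronegative atom (H, metal, B, Si) counts −1, and each C–C bond counts 0.
C1 has one bond to C (0), one bond to O (+1), one bond to H (-1), one bond to H (-1).
Oxidation state = 0 + 1 − 1 − 1 = -1.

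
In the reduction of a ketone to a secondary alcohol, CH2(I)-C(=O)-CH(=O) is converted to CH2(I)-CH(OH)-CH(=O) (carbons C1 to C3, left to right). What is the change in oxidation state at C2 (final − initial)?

Before: C2 has 2 bonds to C, 2 bonds to O → oxidation state +2.
After: C2 has 2 bonds to C, 1 bond to H, 1 bond to O → oxidation state 0.
Δ = 0 − (+2) = -2, so this is a reduction at C2.

-2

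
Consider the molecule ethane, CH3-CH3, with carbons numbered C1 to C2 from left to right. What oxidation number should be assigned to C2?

Each bond to a more electronegative atom (O, N, halogen) counts +1, each bond to a less electronegative atom (H, metal, B, Si) counts −1, and each C–C bond counts 0.
C2 has one bond to H (-1), one bond to H (-1), one bond to H (-1), one bond to C (0).
Oxidation state = -1 − 1 − 1 + 0 = -3.

-3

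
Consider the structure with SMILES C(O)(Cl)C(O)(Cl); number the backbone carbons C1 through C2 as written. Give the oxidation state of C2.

+1

Each bond to a more electronegative atom (O, N, halogen) counts +1, each bond to a less electronegative atom (H, metal, B, Si) counts −1, and each C–C bond counts 0.
C2 has one bond to C (0), one bond to O (+1), one bond to H (-1), one bond to Cl (+1).
Oxidation state = 0 + 1 − 1 + 1 = +1.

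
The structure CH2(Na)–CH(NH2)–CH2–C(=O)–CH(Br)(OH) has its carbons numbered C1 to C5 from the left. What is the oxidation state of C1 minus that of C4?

-5

C1: 1C, 2H, 1Na → 0 − 2 − 1 = -3
C4: 2C, 2O → 0 + 2 = +2
Difference: -3 − (+2) = -5.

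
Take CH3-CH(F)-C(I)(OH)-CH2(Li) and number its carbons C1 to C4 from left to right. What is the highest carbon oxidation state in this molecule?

+2

Bonds to more-electronegative neighbours contribute +1 each, bonds to H or metals contribute −1 each, and C–C bonds contribute 0. Tallying each carbon:
C1: 1C, 3H → 0 − 3 = -3
C2: 2C, 1H, 1F → 0 − 1 + 1 = 0
C3: 2C, 1O, 1I → 0 + 1 + 1 = +2
C4: 1C, 2H, 1Li → 0 − 2 − 1 = -3
The highest value is +2.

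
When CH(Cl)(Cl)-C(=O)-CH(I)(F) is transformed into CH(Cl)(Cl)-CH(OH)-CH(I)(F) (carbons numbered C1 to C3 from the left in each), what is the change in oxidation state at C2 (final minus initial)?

Before: C2 has 2 bonds to C, 2 bonds to O → oxidation state +2.
After: C2 has 2 bonds to C, 1 bond to H, 1 bond to O → oxidation state 0.
Δ = 0 − (+2) = -2, so this is a reduction at C2.

-2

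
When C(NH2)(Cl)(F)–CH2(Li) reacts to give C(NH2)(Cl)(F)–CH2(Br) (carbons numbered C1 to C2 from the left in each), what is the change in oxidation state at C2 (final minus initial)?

Before: C2 has 1 bond to C, 2 bonds to H, 1 bond to Li → oxidation state -3.
After: C2 has 1 bond to C, 2 bonds to H, 1 bond to Br → oxidation state -1.
Δ = -1 − (-3) = +2, so this is an oxidation at C2.

+2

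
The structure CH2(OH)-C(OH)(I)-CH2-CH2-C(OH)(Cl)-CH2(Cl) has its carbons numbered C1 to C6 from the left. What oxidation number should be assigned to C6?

-1

Assign +1 per bond to O/N/halogen, −1 per bond to H or an electropositive element, and 0 per bond to carbon.
C6 has one bond to C (0), one bond to H (-1), one bond to Cl (+1), one bond to H (-1).
Oxidation state = 0 − 1 + 1 − 1 = -1.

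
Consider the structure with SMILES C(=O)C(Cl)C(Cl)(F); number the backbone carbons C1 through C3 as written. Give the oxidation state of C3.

+1

Count +1 for every bond to an atom more electronegative than carbon and −1 for every bond to one less electronegative; C–C bonds are 0.
C3 has one bond to C (0), one bond to H (-1), one bond to Cl (+1), one bond to F (+1).
Oxidation state = 0 − 1 + 1 + 1 = +1.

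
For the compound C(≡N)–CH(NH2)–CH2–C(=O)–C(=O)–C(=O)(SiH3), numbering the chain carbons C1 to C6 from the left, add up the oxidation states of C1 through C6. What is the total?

+6

Tallying each carbon's bonds:
C1: 1C, 3N → 0 + 3 = +3
C2: 2C, 1H, 1N → 0 − 1 + 1 = 0
C3: 2C, 2H → 0 − 2 = -2
C4: 2C, 2O → 0 + 2 = +2
C5: 2C, 2O → 0 + 2 = +2
C6: 1C, 2O, 1Si → 0 + 2 − 1 = +1
Sum = +3 + 0 − 2 + 2 + 2 + 1 = +6.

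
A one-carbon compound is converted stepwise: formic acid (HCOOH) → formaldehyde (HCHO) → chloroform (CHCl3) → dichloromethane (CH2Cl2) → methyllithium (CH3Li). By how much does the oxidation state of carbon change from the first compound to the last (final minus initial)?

Carbon oxidation states along the series — formic acid: +2, formaldehyde: 0, chloroform: +2, dichloromethane: 0, methyllithium: -4.
Net change = -4 − (+2) = -6.

-6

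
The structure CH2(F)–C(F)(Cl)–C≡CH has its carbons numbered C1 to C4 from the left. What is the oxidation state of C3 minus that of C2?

C3: 4C → 0 = 0
C2: 2C, 1F, 1Cl → 0 + 1 + 1 = +2
Difference: 0 − (+2) = -2.

-2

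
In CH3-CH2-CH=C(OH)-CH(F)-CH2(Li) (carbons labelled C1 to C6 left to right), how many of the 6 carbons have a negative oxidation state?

Bonds to more-electronegative neighbours contribute +1 each, bonds to H or metals contribute −1 each, and C–C bonds contribute 0. Tallying each carbon:
C1: 1C, 3H → 0 − 3 = -3
C2: 2C, 2H → 0 − 2 = -2
C3: 3C, 1H → 0 − 1 = -1
C4: 3C, 1O → 0 + 1 = +1
C5: 2C, 1H, 1F → 0 − 1 + 1 = 0
C6: 1C, 2H, 1Li → 0 − 2 − 1 = -3
4 carbons (C1, C2, C3, C6) meet the condition.

4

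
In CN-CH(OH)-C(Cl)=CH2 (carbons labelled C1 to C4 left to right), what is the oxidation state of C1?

Bonds to more-electronegative neighbours contribute +1 each, bonds to H or metals contribute −1 each, and C–C bonds contribute 0.
C1 has one bond to C (0), a triple bond to N (3×+1 = +3).
Oxidation state = 0 + 3 = +3.

+3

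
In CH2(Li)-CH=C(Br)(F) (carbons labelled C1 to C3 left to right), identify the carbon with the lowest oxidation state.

Assign +1 per bond to O/N/halogen, −1 per bond to H or an electropositive element, and 0 per bond to carbon. Tallying each carbon:
C1: 1C, 2H, 1Li → 0 − 2 − 1 = -3
C2: 3C, 1H → 0 − 1 = -1
C3: 2C, 1F, 1Br → 0 + 1 + 1 = +2
The most reduced carbon is C1 at -3.

C1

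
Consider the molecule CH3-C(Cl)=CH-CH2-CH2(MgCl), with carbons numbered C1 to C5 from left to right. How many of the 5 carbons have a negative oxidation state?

4

Tallying each carbon's bonds:
C1: 1C, 3H → 0 − 3 = -3
C2: 3C, 1Cl → 0 + 1 = +1
C3: 3C, 1H → 0 − 1 = -1
C4: 2C, 2H → 0 − 2 = -2
C5: 1C, 2H, 1Mg → 0 − 2 − 1 = -3
4 carbons (C1, C3, C4, C5) meet the condition.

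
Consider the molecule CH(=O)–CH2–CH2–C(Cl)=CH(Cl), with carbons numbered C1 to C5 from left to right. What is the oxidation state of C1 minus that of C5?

C1: 1C, 1H, 2O → 0 − 1 + 2 = +1
C5: 2C, 1H, 1Cl → 0 − 1 + 1 = 0
Difference: +1 − (0) = +1.

+1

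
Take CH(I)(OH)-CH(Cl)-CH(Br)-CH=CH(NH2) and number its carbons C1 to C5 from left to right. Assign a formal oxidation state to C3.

Each bond to a more electronegative atom (O, N, halogen) counts +1, each bond to a less electronegative atom (H, metal, B, Si) counts −1, and each C–C bond counts 0.
C3 has one bond to C (0), one bond to C (0), one bond to Br (+1), one bond to H (-1).
Oxidation state = 0 + 0 + 1 − 1 = 0.

0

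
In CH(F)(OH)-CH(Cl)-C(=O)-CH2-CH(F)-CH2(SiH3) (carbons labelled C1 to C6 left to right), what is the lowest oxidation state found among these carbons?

-3

Count +1 for every bond to an atom more electronegative than carbon and −1 for every bond to one less electronegative; C–C bonds are 0. Tallying each carbon:
C1: 1C, 1H, 1O, 1F → 0 − 1 + 1 + 1 = +1
C2: 2C, 1H, 1Cl → 0 − 1 + 1 = 0
C3: 2C, 2O → 0 + 2 = +2
C4: 2C, 2H → 0 − 2 = -2
C5: 2C, 1H, 1F → 0 − 1 + 1 = 0
C6: 1C, 2H, 1Si → 0 − 2 − 1 = -3
The lowest value is -3.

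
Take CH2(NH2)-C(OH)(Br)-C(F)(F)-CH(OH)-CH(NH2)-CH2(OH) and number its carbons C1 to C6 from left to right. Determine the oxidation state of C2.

+2

Each bond to a more electronegative atom (O, N, halogen) counts +1, each bond to a less electronegative atom (H, metal, B, Si) counts −1, and each C–C bond counts 0.
C2 has one bond to C (0), one bond to C (0), one bond to O (+1), one bond to Br (+1).
Oxidation state = 0 + 0 + 1 + 1 = +2.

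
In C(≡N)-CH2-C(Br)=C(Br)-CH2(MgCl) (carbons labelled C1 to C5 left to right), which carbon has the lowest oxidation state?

C5

Each bond to a more electronegative atom (O, N, halogen) counts +1, each bond to a less electronegative atom (H, metal, B, Si) counts −1, and each C–C bond counts 0. Tallying each carbon:
C1: 1C, 3N → 0 + 3 = +3
C2: 2C, 2H → 0 − 2 = -2
C3: 3C, 1Br → 0 + 1 = +1
C4: 3C, 1Br → 0 + 1 = +1
C5: 1C, 2H, 1Mg → 0 − 2 − 1 = -3
The most reduced carbon is C5 at -3.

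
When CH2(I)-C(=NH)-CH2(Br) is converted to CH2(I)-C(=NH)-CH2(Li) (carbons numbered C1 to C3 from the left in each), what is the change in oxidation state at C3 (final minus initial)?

Before: C3 has 1 bond to C, 2 bonds to H, 1 bond to Br → oxidation state -1.
After: C3 has 1 bond to C, 2 bonds to H, 1 bond to Li → oxidation state -3.
Δ = -3 − (-1) = -2, so this is a reduction at C3.

-2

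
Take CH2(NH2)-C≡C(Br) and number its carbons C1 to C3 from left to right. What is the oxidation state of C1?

-1

C1 has one bond to C (0), one bond to H (-1), one bond to H (-1), one bond to N (+1).
Oxidation state = 0 − 1 − 1 + 1 = -1.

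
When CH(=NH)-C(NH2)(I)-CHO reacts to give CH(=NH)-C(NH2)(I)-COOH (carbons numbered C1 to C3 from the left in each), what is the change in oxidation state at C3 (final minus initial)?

Before: C3 has 1 bond to C, 1 bond to H, 2 bonds to O → oxidation state +1.
After: C3 has 1 bond to C, 3 bonds to O → oxidation state +3.
Δ = +3 − (+1) = +2, so this is an oxidation at C3.

+2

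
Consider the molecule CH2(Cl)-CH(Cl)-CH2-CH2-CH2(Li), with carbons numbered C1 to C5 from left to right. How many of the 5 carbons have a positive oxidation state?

0

Count +1 for every bond to an atom more electronegative than carbon and −1 for every bond to one less electronegative; C–C bonds are 0. Tallying each carbon:
C1: 1C, 2H, 1Cl → 0 − 2 + 1 = -1
C2: 2C, 1H, 1Cl → 0 − 1 + 1 = 0
C3: 2C, 2H → 0 − 2 = -2
C4: 2C, 2H → 0 − 2 = -2
C5: 1C, 2H, 1Li → 0 − 2 − 1 = -3
0 carbons meet the condition.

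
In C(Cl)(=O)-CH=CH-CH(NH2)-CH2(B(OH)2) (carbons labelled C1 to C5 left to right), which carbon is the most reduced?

C5

Tallying each carbon's bonds:
C1: 1C, 2O, 1Cl → 0 + 2 + 1 = +3
C2: 3C, 1H → 0 − 1 = -1
C3: 3C, 1H → 0 − 1 = -1
C4: 2C, 1H, 1N → 0 − 1 + 1 = 0
C5: 1C, 2H, 1B → 0 − 2 − 1 = -3
The most reduced carbon is C5 at -3.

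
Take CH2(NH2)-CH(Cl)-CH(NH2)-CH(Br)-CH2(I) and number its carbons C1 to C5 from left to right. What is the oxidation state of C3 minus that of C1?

+1

C3: 2C, 1H, 1N → 0 − 1 + 1 = 0
C1: 1C, 2H, 1N → 0 − 2 + 1 = -1
Difference: 0 − (-1) = +1.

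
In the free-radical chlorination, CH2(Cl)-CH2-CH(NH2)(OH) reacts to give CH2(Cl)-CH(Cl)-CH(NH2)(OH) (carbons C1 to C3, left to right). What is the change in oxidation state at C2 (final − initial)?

Before: C2 has 2 bonds to C, 2 bonds to H → oxidation state -2.
After: C2 has 2 bonds to C, 1 bond to H, 1 bond to Cl → oxidation state 0.
Δ = 0 − (-2) = +2, so this is an oxidation at C2.

+2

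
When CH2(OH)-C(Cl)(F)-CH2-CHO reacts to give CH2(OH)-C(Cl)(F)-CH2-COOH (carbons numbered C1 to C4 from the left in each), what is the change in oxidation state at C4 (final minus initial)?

Before: C4 has 1 bond to C, 1 bond to H, 2 bonds to O → oxidation state +1.
After: C4 has 1 bond to C, 3 bonds to O → oxidation state +3.
Δ = +3 − (+1) = +2, so this is an oxidation at C4.

+2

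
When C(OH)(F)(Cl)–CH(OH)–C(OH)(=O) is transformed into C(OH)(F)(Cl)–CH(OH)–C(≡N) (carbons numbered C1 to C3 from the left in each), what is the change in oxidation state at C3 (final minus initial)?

0

Before: C3 has 1 bond to C, 3 bonds to O → oxidation state +3.
After: C3 has 1 bond to C, 3 bonds to N → oxidation state +3.
Δ = +3 − (+3) = 0, so no net redox change at C3.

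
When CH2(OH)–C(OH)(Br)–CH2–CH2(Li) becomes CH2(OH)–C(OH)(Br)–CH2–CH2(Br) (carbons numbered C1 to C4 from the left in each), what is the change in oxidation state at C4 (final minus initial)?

+2

Before: C4 has 1 bond to C, 2 bonds to H, 1 bond to Li → oxidation state -3.
After: C4 has 1 bond to C, 2 bonds to H, 1 bond to Br → oxidation state -1.
Δ = -1 − (-3) = +2, so this is an oxidation at C4.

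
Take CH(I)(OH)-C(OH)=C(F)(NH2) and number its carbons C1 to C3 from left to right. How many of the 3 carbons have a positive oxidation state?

Count +1 for every bond to an atom more electronegative than carbon and −1 for every bond to one less electronegative; C–C bonds are 0. Tallying each carbon:
C1: 1C, 1H, 1O, 1I → 0 − 1 + 1 + 1 = +1
C2: 3C, 1O → 0 + 1 = +1
C3: 2C, 1N, 1F → 0 + 1 + 1 = +2
3 carbons (C1, C2, C3) meet the condition.

3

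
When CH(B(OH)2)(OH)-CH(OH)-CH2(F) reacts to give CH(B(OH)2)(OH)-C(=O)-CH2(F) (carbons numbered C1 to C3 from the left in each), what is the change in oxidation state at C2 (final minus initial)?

+2

Before: C2 has 2 bonds to C, 1 bond to H, 1 bond to O → oxidation state 0.
After: C2 has 2 bonds to C, 2 bonds to O → oxidation state +2.
Δ = +2 − (0) = +2, so this is an oxidation at C2.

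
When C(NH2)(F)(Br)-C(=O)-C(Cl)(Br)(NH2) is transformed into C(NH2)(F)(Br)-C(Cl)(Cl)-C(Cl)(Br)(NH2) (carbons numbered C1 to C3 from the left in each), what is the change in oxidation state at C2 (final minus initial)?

Before: C2 has 2 bonds to C, 2 bonds to O → oxidation state +2.
After: C2 has 2 bonds to C, 2 bonds to Cl → oxidation state +2.
Δ = +2 − (+2) = 0, so no net redox change at C2.

0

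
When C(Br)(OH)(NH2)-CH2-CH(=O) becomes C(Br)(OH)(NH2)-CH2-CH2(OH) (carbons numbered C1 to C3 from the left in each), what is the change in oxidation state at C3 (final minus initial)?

Before: C3 has 1 bond to C, 1 bond to H, 2 bonds to O → oxidation state +1.
After: C3 has 1 bond to C, 2 bonds to H, 1 bond to O → oxidation state -1.
Δ = -1 − (+1) = -2, so this is a reduction at C3.

-2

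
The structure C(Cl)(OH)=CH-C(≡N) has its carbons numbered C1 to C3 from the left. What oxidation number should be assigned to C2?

-1

C2 has a double bond to C (2×0 = 0), one bond to C (0), one bond to H (-1).
Oxidation state = 0 + 0 − 1 = -1.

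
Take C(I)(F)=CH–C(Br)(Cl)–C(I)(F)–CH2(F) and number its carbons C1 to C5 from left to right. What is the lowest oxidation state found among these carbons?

-1

Tallying each carbon's bonds:
C1: 2C, 1F, 1I → 0 + 1 + 1 = +2
C2: 3C, 1H → 0 − 1 = -1
C3: 2C, 1Cl, 1Br → 0 + 1 + 1 = +2
C4: 2C, 1F, 1I → 0 + 1 + 1 = +2
C5: 1C, 2H, 1F → 0 − 2 + 1 = -1
The lowest value is -1.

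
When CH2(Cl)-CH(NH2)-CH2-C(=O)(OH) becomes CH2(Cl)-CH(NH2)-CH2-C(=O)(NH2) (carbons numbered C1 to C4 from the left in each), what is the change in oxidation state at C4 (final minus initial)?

Before: C4 has 1 bond to C, 3 bonds to O → oxidation state +3.
After: C4 has 1 bond to C, 2 bonds to O, 1 bond to N → oxidation state +3.
Δ = +3 − (+3) = 0, so no net redox change at C4.

0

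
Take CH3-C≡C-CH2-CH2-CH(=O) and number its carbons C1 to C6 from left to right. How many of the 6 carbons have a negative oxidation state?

Tallying each carbon's bonds:
C1: 1C, 3H → 0 − 3 = -3
C2: 4C → 0 = 0
C3: 4C → 0 = 0
C4: 2C, 2H → 0 − 2 = -2
C5: 2C, 2H → 0 − 2 = -2
C6: 1C, 1H, 2O → 0 − 1 + 2 = +1
3 carbons (C1, C4, C5) meet the condition.

3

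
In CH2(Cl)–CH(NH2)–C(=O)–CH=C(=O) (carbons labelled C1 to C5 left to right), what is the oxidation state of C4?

-1

C4 has one bond to C (0), a double bond to C (2×0 = 0), one bond to H (-1).
Oxidation state = 0 + 0 − 1 = -1.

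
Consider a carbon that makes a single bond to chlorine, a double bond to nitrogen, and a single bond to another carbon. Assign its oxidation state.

Bonds to more-electronegative neighbours contribute +1 each, bonds to H or metals contribute −1 each, and C–C bonds contribute 0.
The carbon has one bond to C (0), a double bond to N (2×+1 = +2), one bond to Cl (+1).
Oxidation state = 0 + 2 + 1 = +3.

+3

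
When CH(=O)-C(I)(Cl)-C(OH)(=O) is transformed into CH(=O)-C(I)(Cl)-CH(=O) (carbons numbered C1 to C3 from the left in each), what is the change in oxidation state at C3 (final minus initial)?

Before: C3 has 1 bond to C, 3 bonds to O → oxidation state +3.
After: C3 has 1 bond to C, 1 bond to H, 2 bonds to O → oxidation state +1.
Δ = +1 − (+3) = -2, so this is a reduction at C3.

-2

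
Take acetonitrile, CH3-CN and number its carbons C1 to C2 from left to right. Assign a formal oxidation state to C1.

Bonds to more-electronegative neighbours contribute +1 each, bonds to H or metals contribute −1 each, and C–C bonds contribute 0.
C1 has one bond to H (-1), one bond to H (-1), one bond to H (-1), one bond to C (0).
Oxidation state = -1 − 1 − 1 + 0 = -3.

-3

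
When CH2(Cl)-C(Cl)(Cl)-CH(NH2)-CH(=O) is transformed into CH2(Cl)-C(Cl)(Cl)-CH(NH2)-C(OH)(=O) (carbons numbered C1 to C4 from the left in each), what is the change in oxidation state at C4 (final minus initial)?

+2

Before: C4 has 1 bond to C, 1 bond to H, 2 bonds to O → oxidation state +1.
After: C4 has 1 bond to C, 3 bonds to O → oxidation state +3.
Δ = +3 − (+1) = +2, so this is an oxidation at C4.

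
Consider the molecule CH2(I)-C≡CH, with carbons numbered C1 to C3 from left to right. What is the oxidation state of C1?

Assign +1 per bond to O/N/halogen, −1 per bond to H or an electropositive element, and 0 per bond to carbon.
C1 has one bond to C (0), one bond to H (-1), one bond to H (-1), one bond to I (+1).
Oxidation state = 0 − 1 − 1 + 1 = -1.

-1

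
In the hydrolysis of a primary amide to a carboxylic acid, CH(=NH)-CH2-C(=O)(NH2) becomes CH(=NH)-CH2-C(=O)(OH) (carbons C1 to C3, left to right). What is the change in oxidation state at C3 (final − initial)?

0

Before: C3 has 1 bond to C, 2 bonds to O, 1 bond to N → oxidation state +3.
After: C3 has 1 bond to C, 3 bonds to O → oxidation state +3.
Δ = +3 − (+3) = 0, so no net redox change at C3.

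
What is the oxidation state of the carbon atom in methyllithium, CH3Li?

Bonds to more-electronegative neighbours contribute +1 each, bonds to H or metals contribute −1 each, and C–C bonds contribute 0.
The carbon has one bond to H (-1), one bond to H (-1), one bond to H (-1), one bond to Li (-1).
Oxidation state = -1 − 1 − 1 − 1 = -4.

-4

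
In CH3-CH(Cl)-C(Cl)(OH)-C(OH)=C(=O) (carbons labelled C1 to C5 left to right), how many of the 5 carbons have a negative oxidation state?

Bonds to more-electronegative neighbours contribute +1 each, bonds to H or metals contribute −1 each, and C–C bonds contribute 0. Tallying each carbon:
C1: 1C, 3H → 0 − 3 = -3
C2: 2C, 1H, 1Cl → 0 − 1 + 1 = 0
C3: 2C, 1O, 1Cl → 0 + 1 + 1 = +2
C4: 3C, 1O → 0 + 1 = +1
C5: 2C, 2O → 0 + 2 = +2
1 carbon (C1) meets the condition.

1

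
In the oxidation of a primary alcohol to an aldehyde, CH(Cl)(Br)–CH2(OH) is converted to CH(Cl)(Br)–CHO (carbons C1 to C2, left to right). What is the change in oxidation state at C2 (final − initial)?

+2

Before: C2 has 1 bond to C, 2 bonds to H, 1 bond to O → oxidation state -1.
After: C2 has 1 bond to C, 1 bond to H, 2 bonds to O → oxidation state +1.
Δ = +1 − (-1) = +2, so this is an oxidation at C2.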